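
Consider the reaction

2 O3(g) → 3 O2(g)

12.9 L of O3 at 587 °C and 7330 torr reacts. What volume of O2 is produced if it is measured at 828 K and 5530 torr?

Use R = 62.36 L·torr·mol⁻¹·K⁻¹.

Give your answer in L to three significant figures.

n(O3) = PV/RT = (7330 × 12.9) / (62.36 × 860.15) = 1.763 mol
n(O2) = (3/2) × 1.763 = 2.644 mol
V = nRT/P = 2.644 × 62.36 × 828 / 5530 = 24.69 L

24.7 L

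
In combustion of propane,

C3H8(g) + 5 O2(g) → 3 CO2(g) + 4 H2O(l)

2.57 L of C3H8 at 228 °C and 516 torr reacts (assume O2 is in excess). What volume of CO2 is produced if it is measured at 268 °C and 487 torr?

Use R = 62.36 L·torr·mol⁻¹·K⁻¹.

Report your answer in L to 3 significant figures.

n(C3H8) = PV/RT = (516 × 2.57) / (62.36 × 501.15) = 0.04243 mol
n(CO2) = (3/1) × 0.04243 = 0.1273 mol
V = nRT/P = 0.1273 × 62.36 × 541.15 / 487 = 8.821 L

8.82 L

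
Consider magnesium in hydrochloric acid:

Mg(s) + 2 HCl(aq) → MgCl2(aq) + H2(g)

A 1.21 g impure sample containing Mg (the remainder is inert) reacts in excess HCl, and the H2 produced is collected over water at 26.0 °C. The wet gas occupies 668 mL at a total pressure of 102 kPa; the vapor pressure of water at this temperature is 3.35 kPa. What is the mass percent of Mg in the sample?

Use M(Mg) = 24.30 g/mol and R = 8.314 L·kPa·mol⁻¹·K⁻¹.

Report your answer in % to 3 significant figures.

53.2 %

P(H2) = 102 − 3.35 = 98.65 kPa
n(H2) = PV/RT = (98.65 × 0.6680) / (8.314 × 299.15) = 0.02650 mol
n(Mg) = (1/1) × 0.02650 = 0.02650 mol
m(Mg) = 0.02650 × 24.30 = 0.6440 g
%Mg = 0.6440 / 1.21 × 100 = 53.22%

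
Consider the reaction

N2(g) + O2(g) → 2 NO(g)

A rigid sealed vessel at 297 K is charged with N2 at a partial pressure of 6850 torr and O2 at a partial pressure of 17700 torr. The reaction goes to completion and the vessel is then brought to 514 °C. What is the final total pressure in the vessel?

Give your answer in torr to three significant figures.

65100 torr

At constant V, partial pressures at 297 K are proportional to moles, so apply stoichiometry directly to pressures.
P(O2) required for 6850 torr of N2 = (1/1) × 6850 = 6850 torr; available 17700 torr, so N2 is limiting.
P(O2) remaining = 17700 − (1/1) × 6850 = 10850 torr
P(gaseous products) = (2)/1 × 6850 = 13700 torr
P_total at 297 K = 10850 + 13700 = 24550 torr
Scaling to 514 °C: P = 24550 × 787.15/297 = 65070 torr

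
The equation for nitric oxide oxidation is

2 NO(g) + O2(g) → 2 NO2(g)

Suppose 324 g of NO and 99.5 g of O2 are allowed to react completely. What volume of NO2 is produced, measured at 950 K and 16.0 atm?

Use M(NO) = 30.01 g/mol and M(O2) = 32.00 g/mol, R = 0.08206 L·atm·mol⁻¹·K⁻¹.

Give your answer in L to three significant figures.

n(NO) = 324 / 30.01 = 10.80 mol
n(O2) = 99.5 / 32.00 = 3.109 mol
For 10.80 mol NO, stoichiometry requires (1/2) × 10.80 = 5.400 mol O2; 3.109 mol is available, so O2 is limiting.
n(NO2) = (2/1) × 3.109 = 6.218 mol
V(NO2) = nRT/P = 6.218 × 0.08206 × 950 / 16.0 = 30.30 L

30.3 L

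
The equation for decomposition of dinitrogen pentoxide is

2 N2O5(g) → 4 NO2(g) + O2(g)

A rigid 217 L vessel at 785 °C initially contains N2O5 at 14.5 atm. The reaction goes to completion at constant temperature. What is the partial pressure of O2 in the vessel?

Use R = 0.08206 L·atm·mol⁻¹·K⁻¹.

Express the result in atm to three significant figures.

7.25 atm

n(N2O5)₀ = PV/RT = (14.5 × 217) / (0.08206 × 1058.15) = 36.24 mol
n(O2) = (1/2) × 36.24 = 18.12 mol
P(O2) = nRT/V = 18.12 × 0.08206 × 1058.15 / 217 = 7.251 atm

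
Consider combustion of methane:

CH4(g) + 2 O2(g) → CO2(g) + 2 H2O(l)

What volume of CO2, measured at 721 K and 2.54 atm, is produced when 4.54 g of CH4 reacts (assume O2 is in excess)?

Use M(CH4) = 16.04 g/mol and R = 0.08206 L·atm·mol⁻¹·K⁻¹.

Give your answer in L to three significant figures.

6.59 L

n(CH4) = 4.540 / 16.04 = 0.2830 mol
n(CO2) = (1/1) × 0.2830 = 0.2830 mol
V = nRT/P = 0.2830 × 0.08206 × 721 / 2.54 = 6.592 L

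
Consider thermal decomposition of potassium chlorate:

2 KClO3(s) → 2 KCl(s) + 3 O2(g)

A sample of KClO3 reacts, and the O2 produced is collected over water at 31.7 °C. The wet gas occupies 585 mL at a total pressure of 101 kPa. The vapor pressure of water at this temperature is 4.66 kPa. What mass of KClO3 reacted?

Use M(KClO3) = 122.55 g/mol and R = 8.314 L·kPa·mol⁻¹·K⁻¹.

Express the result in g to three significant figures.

1.82 g

P(O2) = 101 − 4.66 = 96.34 kPa
n(O2) = PV/RT = (96.34 × 0.5850) / (8.314 × 304.85) = 0.02224 mol
n(KClO3) = (2/3) × 0.02224 = 0.01483 mol
m(KClO3) = 0.01483 × 122.55 = 1.817 g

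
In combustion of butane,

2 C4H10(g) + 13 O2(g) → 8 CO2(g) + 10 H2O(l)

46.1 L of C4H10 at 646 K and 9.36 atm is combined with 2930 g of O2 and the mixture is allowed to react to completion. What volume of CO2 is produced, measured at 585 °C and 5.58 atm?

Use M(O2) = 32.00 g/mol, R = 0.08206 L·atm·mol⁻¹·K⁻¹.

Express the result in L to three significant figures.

411 L

n(C4H10) = PV/RT = (9.36 × 46.1) / (0.08206 × 646) = 8.140 mol
n(O2) = 2930 / 32.00 = 91.56 mol
For 8.140 mol C4H10, stoichiometry requires (13/2) × 8.140 = 52.91 mol O2; 91.56 mol is available, so C4H10 is limiting.
n(CO2) = (8/2) × 8.140 = 32.56 mol
V(CO2) = nRT/P = 32.56 × 0.08206 × 858.15 / 5.58 = 410.9 L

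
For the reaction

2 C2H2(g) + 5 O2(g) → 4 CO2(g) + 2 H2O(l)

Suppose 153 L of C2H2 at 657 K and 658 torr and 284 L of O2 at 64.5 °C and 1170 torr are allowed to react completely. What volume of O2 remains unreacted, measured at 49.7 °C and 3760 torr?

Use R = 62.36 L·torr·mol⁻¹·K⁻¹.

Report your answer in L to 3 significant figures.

51.6 L

n(C2H2) = PV/RT = (658 × 153) / (62.36 × 657) = 2.457 mol
n(O2) = PV/RT = (1170 × 284) / (62.36 × 337.65) = 15.78 mol
For 2.457 mol C2H2, stoichiometry requires (5/2) × 2.457 = 6.143 mol O2; 15.78 mol is available, so C2H2 is limiting.
n(O2) consumed = (5/2) × 2.457 = 6.143 mol; remaining = 15.78 − 6.143 = 9.637 mol
V(O2) = nRT/P = 9.637 × 62.36 × 322.85 / 3760 = 51.60 L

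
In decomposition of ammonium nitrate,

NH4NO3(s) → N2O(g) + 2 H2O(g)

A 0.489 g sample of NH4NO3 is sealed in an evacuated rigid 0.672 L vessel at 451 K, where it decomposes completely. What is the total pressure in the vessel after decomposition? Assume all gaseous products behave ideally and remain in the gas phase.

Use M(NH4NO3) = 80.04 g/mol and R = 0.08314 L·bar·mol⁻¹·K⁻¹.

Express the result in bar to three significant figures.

1.02 bar

n(NH4NO3) = 0.489 / 80.04 = 0.006109 mol
n(gas produced) = (3/1) × 0.006109 = 0.01833 mol
P = nRT/V = 0.01833 × 0.08314 × 451 / 0.672 = 1.023 bar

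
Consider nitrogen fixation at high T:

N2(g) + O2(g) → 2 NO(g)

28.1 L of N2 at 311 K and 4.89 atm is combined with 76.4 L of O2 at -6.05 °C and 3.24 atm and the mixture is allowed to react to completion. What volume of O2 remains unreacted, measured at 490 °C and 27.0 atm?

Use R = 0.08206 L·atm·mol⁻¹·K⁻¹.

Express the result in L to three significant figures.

n(N2) = PV/RT = (4.89 × 28.1) / (0.08206 × 311) = 5.384 mol
n(O2) = PV/RT = (3.24 × 76.4) / (0.08206 × 267.1) = 11.29 mol
For 5.384 mol N2, stoichiometry requires (1/1) × 5.384 = 5.384 mol O2; 11.29 mol is available, so N2 is limiting.
n(O2) consumed = (1/1) × 5.384 = 5.384 mol; remaining = 11.29 − 5.384 = 5.906 mol
V(O2) = nRT/P = 5.906 × 0.08206 × 763.15 / 27.0 = 13.70 L

13.7 L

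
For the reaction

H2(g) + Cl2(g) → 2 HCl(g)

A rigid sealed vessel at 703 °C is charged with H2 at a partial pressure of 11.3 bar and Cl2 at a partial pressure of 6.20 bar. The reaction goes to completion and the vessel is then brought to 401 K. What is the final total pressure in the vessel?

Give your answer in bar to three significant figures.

With V and T fixed, P_i ∝ n_i, so the mole ratios apply directly to partial pressures at 703 °C.
P(Cl2) required for 11.3 bar of H2 = (1/1) × 11.3 = 11.30 bar; available 6.20 bar, so Cl2 is limiting.
P(H2) remaining = 11.3 − (1/1) × 6.20 = 5.100 bar
P(gaseous products) = (2)/1 × 6.20 = 12.40 bar
P_total at 703 °C = 5.100 + 12.40 = 17.50 bar
Scaling to 401 K: P = 17.50 × 401/976.15 = 7.189 bar

7.19 bar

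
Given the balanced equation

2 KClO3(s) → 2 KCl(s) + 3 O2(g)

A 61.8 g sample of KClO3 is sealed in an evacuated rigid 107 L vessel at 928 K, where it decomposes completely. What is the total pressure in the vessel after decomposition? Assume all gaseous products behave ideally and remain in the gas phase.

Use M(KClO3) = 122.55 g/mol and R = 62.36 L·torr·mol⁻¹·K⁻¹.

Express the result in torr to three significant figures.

n(KClO3) = 61.8 / 122.55 = 0.5043 mol
n(gas produced) = (3/2) × 0.5043 = 0.7564 mol
P = nRT/V = 0.7564 × 62.36 × 928 / 107 = 409.1 torr

409 torr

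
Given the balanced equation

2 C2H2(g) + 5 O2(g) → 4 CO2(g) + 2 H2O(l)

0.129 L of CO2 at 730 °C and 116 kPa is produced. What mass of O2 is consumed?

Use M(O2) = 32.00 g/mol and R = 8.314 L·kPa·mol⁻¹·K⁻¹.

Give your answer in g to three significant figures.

n(CO2) = PV/RT = (116 × 0.129) / (8.314 × 1003.15) = 0.001794 mol
n(O2) = (5/4) × 0.001794 = 0.002243 mol
m(O2) = 0.002243 × 32.00 = 0.07178 g

0.0718 g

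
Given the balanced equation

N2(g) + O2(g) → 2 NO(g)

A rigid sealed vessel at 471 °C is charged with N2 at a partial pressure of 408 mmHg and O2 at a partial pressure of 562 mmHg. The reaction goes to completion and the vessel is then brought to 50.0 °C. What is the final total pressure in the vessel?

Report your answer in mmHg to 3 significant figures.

421 mmHg

With V and T fixed, P_i ∝ n_i, so the mole ratios apply directly to partial pressures at 471 °C.
P(O2) required for 408 mmHg of N2 = (1/1) × 408 = 408.0 mmHg; available 562 mmHg, so N2 is limiting.
P(O2) remaining = 562 − (1/1) × 408 = 154.0 mmHg
P(gaseous products) = (2)/1 × 408 = 816.0 mmHg
P_total at 471 °C = 154.0 + 816.0 = 970.0 mmHg
Scaling to 50.0 °C: P = 970.0 × 323.15/744.15 = 421.2 mmHg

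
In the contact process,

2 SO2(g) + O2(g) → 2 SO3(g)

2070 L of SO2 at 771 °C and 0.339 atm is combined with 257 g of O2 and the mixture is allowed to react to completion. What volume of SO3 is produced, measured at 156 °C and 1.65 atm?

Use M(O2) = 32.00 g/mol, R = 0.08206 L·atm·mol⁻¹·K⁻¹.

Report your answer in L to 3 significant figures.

175 L

n(SO2) = PV/RT = (0.339 × 2070) / (0.08206 × 1044.15) = 8.190 mol
n(O2) = 257 / 32.00 = 8.031 mol
For 8.190 mol SO2, stoichiometry requires (1/2) × 8.190 = 4.095 mol O2; 8.031 mol is available, so SO2 is limiting.
n(SO3) = (2/2) × 8.190 = 8.190 mol
V(SO3) = nRT/P = 8.190 × 0.08206 × 429.15 / 1.65 = 174.8 L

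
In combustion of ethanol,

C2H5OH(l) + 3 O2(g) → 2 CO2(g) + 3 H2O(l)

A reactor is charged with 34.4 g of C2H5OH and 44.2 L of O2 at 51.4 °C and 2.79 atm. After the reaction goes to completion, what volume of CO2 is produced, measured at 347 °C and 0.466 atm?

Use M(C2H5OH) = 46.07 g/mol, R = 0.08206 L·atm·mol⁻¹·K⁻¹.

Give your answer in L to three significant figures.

n(C2H5OH) = 34.4 / 46.07 = 0.7467 mol
n(O2) = PV/RT = (2.79 × 44.2) / (0.08206 × 324.55) = 4.630 mol
For 0.7467 mol C2H5OH, stoichiometry requires (3/1) × 0.7467 = 2.240 mol O2; 4.630 mol is available, so C2H5OH is limiting.
n(CO2) = (2/1) × 0.7467 = 1.493 mol
V(CO2) = nRT/P = 1.493 × 0.08206 × 620.15 / 0.466 = 163.0 L

163 L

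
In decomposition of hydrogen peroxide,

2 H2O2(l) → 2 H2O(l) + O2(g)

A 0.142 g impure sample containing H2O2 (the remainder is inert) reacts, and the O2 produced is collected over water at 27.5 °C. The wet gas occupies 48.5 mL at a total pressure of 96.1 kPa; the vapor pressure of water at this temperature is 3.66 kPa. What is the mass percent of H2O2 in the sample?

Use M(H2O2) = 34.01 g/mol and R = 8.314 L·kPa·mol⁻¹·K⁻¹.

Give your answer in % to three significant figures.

85.9 %

P(O2) = 96.1 − 3.66 = 92.44 kPa
n(O2) = PV/RT = (92.44 × 0.04850) / (8.314 × 300.65) = 0.001794 mol
n(H2O2) = (2/1) × 0.001794 = 0.003588 mol
m(H2O2) = 0.003588 × 34.01 = 0.1220 g
%H2O2 = 0.1220 / 0.142 × 100 = 85.92%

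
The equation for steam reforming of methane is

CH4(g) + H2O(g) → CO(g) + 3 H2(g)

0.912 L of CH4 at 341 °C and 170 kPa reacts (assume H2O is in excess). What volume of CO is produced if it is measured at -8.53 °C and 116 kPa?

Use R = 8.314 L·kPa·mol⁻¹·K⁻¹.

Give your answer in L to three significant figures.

n(CH4) = PV/RT = (170 × 0.912) / (8.314 × 614.15) = 0.03036 mol
n(CO) = (1/1) × 0.03036 = 0.03036 mol
V = nRT/P = 0.03036 × 8.314 × 264.62 / 116 = 0.5758 L

0.576 L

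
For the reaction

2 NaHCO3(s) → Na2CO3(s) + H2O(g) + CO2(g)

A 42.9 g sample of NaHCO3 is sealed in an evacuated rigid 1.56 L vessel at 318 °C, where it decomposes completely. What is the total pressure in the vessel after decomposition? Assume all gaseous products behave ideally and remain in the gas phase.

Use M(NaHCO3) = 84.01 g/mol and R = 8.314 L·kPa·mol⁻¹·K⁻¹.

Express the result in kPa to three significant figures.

n(NaHCO3) = 42.9 / 84.01 = 0.5107 mol
n(gas produced) = (2/2) × 0.5107 = 0.5107 mol
P = nRT/V = 0.5107 × 8.314 × 591.15 / 1.56 = 1609 kPa

1610 kPa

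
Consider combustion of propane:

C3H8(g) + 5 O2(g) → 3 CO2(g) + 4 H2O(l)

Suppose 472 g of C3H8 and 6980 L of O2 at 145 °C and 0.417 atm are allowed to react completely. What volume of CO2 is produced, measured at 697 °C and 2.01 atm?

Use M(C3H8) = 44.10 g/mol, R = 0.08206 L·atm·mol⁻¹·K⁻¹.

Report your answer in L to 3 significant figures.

1270 L

n(C3H8) = 472 / 44.10 = 10.70 mol
n(O2) = PV/RT = (0.417 × 6980) / (0.08206 × 418.15) = 84.83 mol
For 10.70 mol C3H8, stoichiometry requires (5/1) × 10.70 = 53.50 mol O2; 84.83 mol is available, so C3H8 is limiting.
n(CO2) = (3/1) × 10.70 = 32.10 mol
V(CO2) = nRT/P = 32.10 × 0.08206 × 970.15 / 2.01 = 1271 L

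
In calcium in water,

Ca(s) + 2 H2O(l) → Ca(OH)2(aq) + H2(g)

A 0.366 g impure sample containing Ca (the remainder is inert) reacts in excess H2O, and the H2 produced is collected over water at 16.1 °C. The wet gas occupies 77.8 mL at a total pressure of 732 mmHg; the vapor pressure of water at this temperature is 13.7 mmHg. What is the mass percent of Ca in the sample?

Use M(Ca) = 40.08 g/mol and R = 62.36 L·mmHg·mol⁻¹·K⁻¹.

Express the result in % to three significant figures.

33.9 %

P(H2) = 732 − 13.7 = 718.3 mmHg
n(H2) = PV/RT = (718.3 × 0.07780) / (62.36 × 289.25) = 0.003098 mol
n(Ca) = (1/1) × 0.003098 = 0.003098 mol
m(Ca) = 0.003098 × 40.08 = 0.1242 g
%Ca = 0.1242 / 0.366 × 100 = 33.93%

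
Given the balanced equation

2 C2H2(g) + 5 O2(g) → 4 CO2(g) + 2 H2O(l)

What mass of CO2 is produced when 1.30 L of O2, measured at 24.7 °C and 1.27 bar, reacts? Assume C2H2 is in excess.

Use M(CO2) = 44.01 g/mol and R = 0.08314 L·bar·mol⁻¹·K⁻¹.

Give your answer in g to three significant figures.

n(O2) = PV/RT = (1.27 × 1.30) / (0.08314 × 297.85) = 0.06667 mol
n(CO2) = (4/5) × 0.06667 = 0.05334 mol
m(CO2) = 0.05334 × 44.01 = 2.347 g

2.35 g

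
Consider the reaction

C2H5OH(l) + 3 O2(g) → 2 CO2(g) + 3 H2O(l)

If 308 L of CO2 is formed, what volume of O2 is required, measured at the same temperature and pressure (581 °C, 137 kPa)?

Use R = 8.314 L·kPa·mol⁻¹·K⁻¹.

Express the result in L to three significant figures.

462 L

At constant T and P, gas volumes are in the mole ratio: V(O2) = (3/2) × 308 = 462.0 L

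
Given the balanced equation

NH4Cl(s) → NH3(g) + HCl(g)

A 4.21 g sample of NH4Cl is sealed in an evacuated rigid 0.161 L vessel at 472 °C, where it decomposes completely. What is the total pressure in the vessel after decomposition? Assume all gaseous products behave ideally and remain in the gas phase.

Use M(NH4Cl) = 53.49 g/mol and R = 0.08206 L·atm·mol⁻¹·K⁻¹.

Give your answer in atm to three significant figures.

59.8 atm

n(NH4Cl) = 4.21 / 53.49 = 0.07871 mol
n(gas produced) = (2/1) × 0.07871 = 0.1574 mol
P = nRT/V = 0.1574 × 0.08206 × 745.15 / 0.161 = 59.78 atm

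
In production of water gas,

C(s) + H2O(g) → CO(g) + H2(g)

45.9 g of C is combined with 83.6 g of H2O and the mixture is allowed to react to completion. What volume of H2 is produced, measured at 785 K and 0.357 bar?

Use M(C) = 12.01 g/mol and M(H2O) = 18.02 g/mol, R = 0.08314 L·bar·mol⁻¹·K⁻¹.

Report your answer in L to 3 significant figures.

699 L

n(C) = 45.9 / 12.01 = 3.822 mol
n(H2O) = 83.6 / 18.02 = 4.639 mol
For 3.822 mol C, stoichiometry requires (1/1) × 3.822 = 3.822 mol H2O; 4.639 mol is available, so C is limiting.
n(H2) = (1/1) × 3.822 = 3.822 mol
V(H2) = nRT/P = 3.822 × 0.08314 × 785 / 0.357 = 698.7 L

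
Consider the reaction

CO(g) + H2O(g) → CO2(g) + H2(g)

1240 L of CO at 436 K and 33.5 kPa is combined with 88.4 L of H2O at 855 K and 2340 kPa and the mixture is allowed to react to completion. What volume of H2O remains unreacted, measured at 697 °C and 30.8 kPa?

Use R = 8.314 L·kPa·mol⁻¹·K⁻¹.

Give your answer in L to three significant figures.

n(CO) = PV/RT = (33.5 × 1240) / (8.314 × 436) = 11.46 mol
n(H2O) = PV/RT = (2340 × 88.4) / (8.314 × 855) = 29.10 mol
For 11.46 mol CO, stoichiometry requires (1/1) × 11.46 = 11.46 mol H2O; 29.10 mol is available, so CO is limiting.
n(H2O) consumed = (1/1) × 11.46 = 11.46 mol; remaining = 29.10 − 11.46 = 17.64 mol
V(H2O) = nRT/P = 17.64 × 8.314 × 970.15 / 30.8 = 4620 L

4620 L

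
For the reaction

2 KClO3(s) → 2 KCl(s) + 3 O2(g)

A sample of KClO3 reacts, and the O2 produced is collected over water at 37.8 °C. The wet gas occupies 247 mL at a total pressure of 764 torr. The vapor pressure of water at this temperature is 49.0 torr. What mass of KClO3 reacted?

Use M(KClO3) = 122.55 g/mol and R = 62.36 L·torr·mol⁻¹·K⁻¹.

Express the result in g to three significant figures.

0.744 g

P(O2) = 764 − 49.0 = 715.0 torr
n(O2) = PV/RT = (715.0 × 0.2470) / (62.36 × 310.95) = 0.009108 mol
n(KClO3) = (2/3) × 0.009108 = 0.006072 mol
m(KClO3) = 0.006072 × 122.55 = 0.7441 g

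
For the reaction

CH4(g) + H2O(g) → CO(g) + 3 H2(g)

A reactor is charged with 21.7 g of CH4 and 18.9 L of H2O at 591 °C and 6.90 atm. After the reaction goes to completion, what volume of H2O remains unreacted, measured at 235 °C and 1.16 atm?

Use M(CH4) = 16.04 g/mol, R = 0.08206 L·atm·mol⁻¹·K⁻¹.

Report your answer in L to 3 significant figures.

17.5 L

n(CH4) = 21.7 / 16.04 = 1.353 mol
n(H2O) = PV/RT = (6.90 × 18.9) / (0.08206 × 864.15) = 1.839 mol
For 1.353 mol CH4, stoichiometry requires (1/1) × 1.353 = 1.353 mol H2O; 1.839 mol is available, so CH4 is limiting.
n(H2O) consumed = (1/1) × 1.353 = 1.353 mol; remaining = 1.839 − 1.353 = 0.4860 mol
V(H2O) = nRT/P = 0.4860 × 0.08206 × 508.15 / 1.16 = 17.47 L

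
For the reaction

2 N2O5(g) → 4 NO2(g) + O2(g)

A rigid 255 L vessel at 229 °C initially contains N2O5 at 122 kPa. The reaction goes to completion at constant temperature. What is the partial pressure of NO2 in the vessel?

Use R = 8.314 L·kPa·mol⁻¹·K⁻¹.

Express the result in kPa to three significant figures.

244 kPa

n(N2O5)₀ = PV/RT = (122 × 255) / (8.314 × 502.15) = 7.452 mol
n(NO2) = (4/2) × 7.452 = 14.90 mol
P(NO2) = nRT/V = 14.90 × 8.314 × 502.15 / 255 = 243.9 kPa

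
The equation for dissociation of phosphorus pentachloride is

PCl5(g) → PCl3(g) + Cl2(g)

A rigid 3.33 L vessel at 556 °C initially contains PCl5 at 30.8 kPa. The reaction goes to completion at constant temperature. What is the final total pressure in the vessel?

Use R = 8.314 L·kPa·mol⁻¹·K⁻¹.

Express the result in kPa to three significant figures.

Since T and V are fixed, P_final/P_initial = n_final/n_initial = 2/1.
P_final = (2/1) × 30.8 = 61.60 kPa

61.6 kPa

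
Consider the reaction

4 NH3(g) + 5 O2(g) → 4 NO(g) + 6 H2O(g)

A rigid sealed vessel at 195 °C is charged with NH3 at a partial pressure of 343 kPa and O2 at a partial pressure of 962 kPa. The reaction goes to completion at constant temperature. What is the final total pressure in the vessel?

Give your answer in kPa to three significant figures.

At constant V, partial pressures at 195 °C are proportional to moles, so apply stoichiometry directly to pressures.
P(O2) required for 343 kPa of NH3 = (5/4) × 343 = 428.8 kPa; available 962 kPa, so NH3 is limiting.
P(O2) remaining = 962 − (5/4) × 343 = 533.2 kPa
P(gaseous products) = (4+6)/4 × 343 = 857.5 kPa
P_total at 195 °C = 533.2 + 857.5 = 1391 kPa

1390 kPa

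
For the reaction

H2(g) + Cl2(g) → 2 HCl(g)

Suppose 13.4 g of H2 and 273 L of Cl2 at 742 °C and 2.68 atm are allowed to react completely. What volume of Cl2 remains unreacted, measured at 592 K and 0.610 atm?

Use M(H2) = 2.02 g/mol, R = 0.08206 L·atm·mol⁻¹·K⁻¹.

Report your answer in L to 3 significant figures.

171 L

n(H2) = 13.4 / 2.02 = 6.634 mol
n(Cl2) = PV/RT = (2.68 × 273) / (0.08206 × 1015.15) = 8.783 mol
For 6.634 mol H2, stoichiometry requires (1/1) × 6.634 = 6.634 mol Cl2; 8.783 mol is available, so H2 is limiting.
n(Cl2) consumed = (1/1) × 6.634 = 6.634 mol; remaining = 8.783 − 6.634 = 2.149 mol
V(Cl2) = nRT/P = 2.149 × 0.08206 × 592 / 0.610 = 171.1 L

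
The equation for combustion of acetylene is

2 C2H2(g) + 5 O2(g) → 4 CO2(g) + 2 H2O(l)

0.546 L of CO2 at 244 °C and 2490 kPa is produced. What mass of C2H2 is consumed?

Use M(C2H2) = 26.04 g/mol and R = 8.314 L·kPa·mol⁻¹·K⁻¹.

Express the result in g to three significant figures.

4.12 g

n(CO2) = PV/RT = (2490 × 0.546) / (8.314 × 517.15) = 0.3162 mol
n(C2H2) = (2/4) × 0.3162 = 0.1581 mol
m(C2H2) = 0.1581 × 26.04 = 4.117 g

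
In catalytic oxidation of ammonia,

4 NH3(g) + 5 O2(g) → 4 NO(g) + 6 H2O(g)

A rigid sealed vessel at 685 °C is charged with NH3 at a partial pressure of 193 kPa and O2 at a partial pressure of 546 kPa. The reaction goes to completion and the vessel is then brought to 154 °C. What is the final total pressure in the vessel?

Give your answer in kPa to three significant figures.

351 kPa

With V and T fixed, P_i ∝ n_i, so the mole ratios apply directly to partial pressures at 685 °C.
P(O2) required for 193 kPa of NH3 = (5/4) × 193 = 241.2 kPa; available 546 kPa, so NH3 is limiting.
P(O2) remaining = 546 − (5/4) × 193 = 304.8 kPa
P(gaseous products) = (4+6)/4 × 193 = 482.5 kPa
P_total at 685 °C = 304.8 + 482.5 = 787.3 kPa
Scaling to 154 °C: P = 787.3 × 427.15/958.15 = 351.0 kPa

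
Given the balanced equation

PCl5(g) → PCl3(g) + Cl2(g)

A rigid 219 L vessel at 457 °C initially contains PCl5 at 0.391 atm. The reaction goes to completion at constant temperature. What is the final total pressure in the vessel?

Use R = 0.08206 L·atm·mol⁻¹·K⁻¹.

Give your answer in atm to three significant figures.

Since T and V are fixed, P_final/P_initial = n_final/n_initial = 2/1.
P_final = (2/1) × 0.391 = 0.7820 atm

0.782 atm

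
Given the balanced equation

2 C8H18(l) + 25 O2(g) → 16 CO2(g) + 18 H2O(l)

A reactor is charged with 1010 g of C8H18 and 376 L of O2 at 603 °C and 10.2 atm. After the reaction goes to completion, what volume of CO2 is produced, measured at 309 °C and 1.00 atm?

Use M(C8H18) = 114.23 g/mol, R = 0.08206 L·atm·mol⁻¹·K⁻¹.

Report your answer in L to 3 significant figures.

1630 L

n(C8H18) = 1010 / 114.23 = 8.842 mol
n(O2) = PV/RT = (10.2 × 376) / (0.08206 × 876.15) = 53.34 mol
For 8.842 mol C8H18, stoichiometry requires (25/2) × 8.842 = 110.5 mol O2; 53.34 mol is available, so O2 is limiting.
n(CO2) = (16/25) × 53.34 = 34.14 mol
V(CO2) = nRT/P = 34.14 × 0.08206 × 582.15 / 1.00 = 1631 L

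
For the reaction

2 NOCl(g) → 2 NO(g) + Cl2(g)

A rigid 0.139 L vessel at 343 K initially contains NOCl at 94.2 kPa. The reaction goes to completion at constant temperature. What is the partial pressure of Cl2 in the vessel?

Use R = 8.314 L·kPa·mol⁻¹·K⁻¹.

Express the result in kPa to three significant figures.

47.1 kPa

n(NOCl)₀ = PV/RT = (94.2 × 0.139) / (8.314 × 343) = 0.004592 mol
n(Cl2) = (1/2) × 0.004592 = 0.002296 mol
P(Cl2) = nRT/V = 0.002296 × 8.314 × 343 / 0.139 = 47.10 kPa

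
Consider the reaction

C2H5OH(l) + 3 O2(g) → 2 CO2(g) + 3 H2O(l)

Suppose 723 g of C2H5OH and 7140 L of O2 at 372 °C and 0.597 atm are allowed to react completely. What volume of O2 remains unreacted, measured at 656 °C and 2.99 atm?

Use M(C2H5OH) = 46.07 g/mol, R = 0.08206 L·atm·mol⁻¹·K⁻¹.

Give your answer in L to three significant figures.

n(C2H5OH) = 723 / 46.07 = 15.69 mol
n(O2) = PV/RT = (0.597 × 7140) / (0.08206 × 645.15) = 80.52 mol
For 15.69 mol C2H5OH, stoichiometry requires (3/1) × 15.69 = 47.07 mol O2; 80.52 mol is available, so C2H5OH is limiting.
n(O2) consumed = (3/1) × 15.69 = 47.07 mol; remaining = 80.52 − 47.07 = 33.45 mol
V(O2) = nRT/P = 33.45 × 0.08206 × 929.15 / 2.99 = 853.0 L

853 L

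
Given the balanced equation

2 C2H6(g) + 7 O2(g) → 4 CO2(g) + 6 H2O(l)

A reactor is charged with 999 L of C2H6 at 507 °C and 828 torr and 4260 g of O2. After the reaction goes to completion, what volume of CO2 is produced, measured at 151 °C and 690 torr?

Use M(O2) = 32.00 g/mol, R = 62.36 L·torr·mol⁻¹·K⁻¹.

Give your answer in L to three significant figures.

n(C2H6) = PV/RT = (828 × 999) / (62.36 × 780.15) = 17.00 mol
n(O2) = 4260 / 32.00 = 133.1 mol
For 17.00 mol C2H6, stoichiometry requires (7/2) × 17.00 = 59.50 mol O2; 133.1 mol is available, so C2H6 is limiting.
n(CO2) = (4/2) × 17.00 = 34.00 mol
V(CO2) = nRT/P = 34.00 × 62.36 × 424.15 / 690 = 1303 L

1300 L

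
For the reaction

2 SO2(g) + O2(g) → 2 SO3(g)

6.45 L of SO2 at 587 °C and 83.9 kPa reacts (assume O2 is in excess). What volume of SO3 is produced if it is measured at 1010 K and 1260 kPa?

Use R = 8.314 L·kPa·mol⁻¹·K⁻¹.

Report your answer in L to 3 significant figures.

n(SO2) = PV/RT = (83.9 × 6.45) / (8.314 × 860.15) = 0.07567 mol
n(SO3) = (2/2) × 0.07567 = 0.07567 mol
V = nRT/P = 0.07567 × 8.314 × 1010 / 1260 = 0.5043 L

0.504 L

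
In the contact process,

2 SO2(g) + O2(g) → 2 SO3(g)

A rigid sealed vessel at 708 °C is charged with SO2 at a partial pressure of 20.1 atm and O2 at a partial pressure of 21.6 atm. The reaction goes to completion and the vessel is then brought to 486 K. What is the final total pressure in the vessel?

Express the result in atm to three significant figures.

With V and T fixed, P_i ∝ n_i, so the mole ratios apply directly to partial pressures at 708 °C.
P(O2) required for 20.1 atm of SO2 = (1/2) × 20.1 = 10.05 atm; available 21.6 atm, so SO2 is limiting.
P(O2) remaining = 21.6 − (1/2) × 20.1 = 11.55 atm
P(gaseous products) = (2)/2 × 20.1 = 20.10 atm
P_total at 708 °C = 11.55 + 20.10 = 31.65 atm
Scaling to 486 K: P = 31.65 × 486/981.15 = 15.68 atm

15.7 atm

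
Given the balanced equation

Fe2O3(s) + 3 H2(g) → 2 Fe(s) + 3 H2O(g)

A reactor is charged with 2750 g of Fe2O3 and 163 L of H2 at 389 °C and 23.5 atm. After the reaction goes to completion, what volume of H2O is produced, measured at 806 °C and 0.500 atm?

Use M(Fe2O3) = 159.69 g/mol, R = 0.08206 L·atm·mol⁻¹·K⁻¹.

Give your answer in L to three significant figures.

n(Fe2O3) = 2750 / 159.69 = 17.22 mol
n(H2) = PV/RT = (23.5 × 163) / (0.08206 × 662.15) = 70.50 mol
For 17.22 mol Fe2O3, stoichiometry requires (3/1) × 17.22 = 51.66 mol H2; 70.50 mol is available, so Fe2O3 is limiting.
n(H2O) = (3/1) × 17.22 = 51.66 mol
V(H2O) = nRT/P = 51.66 × 0.08206 × 1079.15 / 0.500 = 9150 L

9150 L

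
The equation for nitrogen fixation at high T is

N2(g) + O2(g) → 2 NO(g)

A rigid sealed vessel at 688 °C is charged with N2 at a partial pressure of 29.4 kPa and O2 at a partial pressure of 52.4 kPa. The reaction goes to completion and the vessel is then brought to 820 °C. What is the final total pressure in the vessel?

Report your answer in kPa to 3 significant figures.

With V and T fixed, P_i ∝ n_i, so the mole ratios apply directly to partial pressures at 688 °C.
P(O2) required for 29.4 kPa of N2 = (1/1) × 29.4 = 29.40 kPa; available 52.4 kPa, so N2 is limiting.
P(O2) remaining = 52.4 − (1/1) × 29.4 = 23.00 kPa
P(gaseous products) = (2)/1 × 29.4 = 58.80 kPa
P_total at 688 °C = 23.00 + 58.80 = 81.80 kPa
Scaling to 820 °C: P = 81.80 × 1093.15/961.15 = 93.03 kPa

93.0 kPa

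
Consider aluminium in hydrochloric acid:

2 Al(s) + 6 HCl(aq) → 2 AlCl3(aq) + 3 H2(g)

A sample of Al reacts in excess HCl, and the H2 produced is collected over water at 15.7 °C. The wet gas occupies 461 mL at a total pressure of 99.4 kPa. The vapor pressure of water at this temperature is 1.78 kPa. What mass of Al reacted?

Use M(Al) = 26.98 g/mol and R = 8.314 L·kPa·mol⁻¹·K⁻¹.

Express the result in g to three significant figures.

0.337 g

P(H2) = 99.4 − 1.78 = 97.62 kPa
n(H2) = PV/RT = (97.62 × 0.4610) / (8.314 × 288.85) = 0.01874 mol
n(Al) = (2/3) × 0.01874 = 0.01249 mol
m(Al) = 0.01249 × 26.98 = 0.3370 g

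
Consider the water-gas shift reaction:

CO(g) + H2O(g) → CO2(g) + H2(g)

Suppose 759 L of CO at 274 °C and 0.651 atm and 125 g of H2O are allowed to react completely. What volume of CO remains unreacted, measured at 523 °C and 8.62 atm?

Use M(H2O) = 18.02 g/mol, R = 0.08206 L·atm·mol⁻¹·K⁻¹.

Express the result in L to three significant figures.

n(CO) = PV/RT = (0.651 × 759) / (0.08206 × 547.15) = 11.00 mol
n(H2O) = 125 / 18.02 = 6.937 mol
For 11.00 mol CO, stoichiometry requires (1/1) × 11.00 = 11.00 mol H2O; 6.937 mol is available, so H2O is limiting.
n(CO) consumed = (1/1) × 6.937 = 6.937 mol; remaining = 11.00 − 6.937 = 4.063 mol
V(CO) = nRT/P = 4.063 × 0.08206 × 796.15 / 8.62 = 30.79 L

30.8 L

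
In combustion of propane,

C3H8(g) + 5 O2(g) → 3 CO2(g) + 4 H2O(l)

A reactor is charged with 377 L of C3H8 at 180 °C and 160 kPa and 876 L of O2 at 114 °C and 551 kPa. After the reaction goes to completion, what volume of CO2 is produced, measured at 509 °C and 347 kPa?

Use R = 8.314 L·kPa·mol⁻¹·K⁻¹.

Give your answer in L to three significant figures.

n(C3H8) = PV/RT = (160 × 377) / (8.314 × 453.15) = 16.01 mol
n(O2) = PV/RT = (551 × 876) / (8.314 × 387.15) = 150.0 mol
For 16.01 mol C3H8, stoichiometry requires (5/1) × 16.01 = 80.05 mol O2; 150.0 mol is available, so C3H8 is limiting.
n(CO2) = (3/1) × 16.01 = 48.03 mol
V(CO2) = nRT/P = 48.03 × 8.314 × 782.15 / 347 = 900.1 L

900 L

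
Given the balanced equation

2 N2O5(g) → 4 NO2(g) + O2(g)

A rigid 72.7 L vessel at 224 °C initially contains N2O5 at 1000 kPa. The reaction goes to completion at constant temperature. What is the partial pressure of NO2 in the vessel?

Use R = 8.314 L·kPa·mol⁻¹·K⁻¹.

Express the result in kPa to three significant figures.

2000 kPa

n(N2O5)₀ = PV/RT = (1000 × 72.7) / (8.314 × 497.15) = 17.59 mol
n(NO2) = (4/2) × 17.59 = 35.18 mol
P(NO2) = nRT/V = 35.18 × 8.314 × 497.15 / 72.7 = 2000 kPa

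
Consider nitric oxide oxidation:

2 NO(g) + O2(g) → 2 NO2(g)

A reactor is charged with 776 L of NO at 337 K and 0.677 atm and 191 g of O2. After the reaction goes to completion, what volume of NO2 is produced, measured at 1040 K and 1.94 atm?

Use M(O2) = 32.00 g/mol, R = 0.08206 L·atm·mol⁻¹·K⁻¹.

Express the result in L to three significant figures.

525 L

n(NO) = PV/RT = (0.677 × 776) / (0.08206 × 337) = 19.00 mol
n(O2) = 191 / 32.00 = 5.969 mol
For 19.00 mol NO, stoichiometry requires (1/2) × 19.00 = 9.500 mol O2; 5.969 mol is available, so O2 is limiting.
n(NO2) = (2/1) × 5.969 = 11.94 mol
V(NO2) = nRT/P = 11.94 × 0.08206 × 1040 / 1.94 = 525.3 L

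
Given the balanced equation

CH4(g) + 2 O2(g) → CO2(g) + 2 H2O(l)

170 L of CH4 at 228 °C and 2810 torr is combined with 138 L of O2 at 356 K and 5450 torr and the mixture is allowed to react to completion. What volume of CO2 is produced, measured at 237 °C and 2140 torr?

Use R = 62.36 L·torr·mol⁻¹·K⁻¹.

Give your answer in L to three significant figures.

n(CH4) = PV/RT = (2810 × 170) / (62.36 × 501.15) = 15.29 mol
n(O2) = PV/RT = (5450 × 138) / (62.36 × 356) = 33.88 mol
For 15.29 mol CH4, stoichiometry requires (2/1) × 15.29 = 30.58 mol O2; 33.88 mol is available, so CH4 is limiting.
n(CO2) = (1/1) × 15.29 = 15.29 mol
V(CO2) = nRT/P = 15.29 × 62.36 × 510.15 / 2140 = 227.3 L

227 L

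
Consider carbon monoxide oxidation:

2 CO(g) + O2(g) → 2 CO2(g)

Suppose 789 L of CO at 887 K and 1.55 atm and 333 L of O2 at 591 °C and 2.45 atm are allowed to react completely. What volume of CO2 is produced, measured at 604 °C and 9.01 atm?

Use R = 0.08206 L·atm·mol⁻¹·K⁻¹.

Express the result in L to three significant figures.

134 L

n(CO) = PV/RT = (1.55 × 789) / (0.08206 × 887) = 16.80 mol
n(O2) = PV/RT = (2.45 × 333) / (0.08206 × 864.15) = 11.51 mol
For 16.80 mol CO, stoichiometry requires (1/2) × 16.80 = 8.400 mol O2; 11.51 mol is available, so CO is limiting.
n(CO2) = (2/2) × 16.80 = 16.80 mol
V(CO2) = nRT/P = 16.80 × 0.08206 × 877.15 / 9.01 = 134.2 L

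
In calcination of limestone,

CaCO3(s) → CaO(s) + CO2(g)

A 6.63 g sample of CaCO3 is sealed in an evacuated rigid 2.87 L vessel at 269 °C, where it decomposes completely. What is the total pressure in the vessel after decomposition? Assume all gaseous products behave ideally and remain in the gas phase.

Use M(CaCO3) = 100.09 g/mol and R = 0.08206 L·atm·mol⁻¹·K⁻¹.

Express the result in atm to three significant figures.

n(CaCO3) = 6.63 / 100.09 = 0.06624 mol
n(gas produced) = (1/1) × 0.06624 = 0.06624 mol
P = nRT/V = 0.06624 × 0.08206 × 542.15 / 2.87 = 1.027 atm

1.03 atm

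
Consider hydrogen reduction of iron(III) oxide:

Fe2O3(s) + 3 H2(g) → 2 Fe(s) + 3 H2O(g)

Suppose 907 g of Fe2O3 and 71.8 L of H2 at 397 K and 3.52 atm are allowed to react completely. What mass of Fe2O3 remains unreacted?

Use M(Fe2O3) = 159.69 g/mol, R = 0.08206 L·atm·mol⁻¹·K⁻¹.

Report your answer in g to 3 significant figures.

494 g

n(Fe2O3) = 907 / 159.69 = 5.680 mol
n(H2) = PV/RT = (3.52 × 71.8) / (0.08206 × 397) = 7.758 mol
For 5.680 mol Fe2O3, stoichiometry requires (3/1) × 5.680 = 17.04 mol H2; 7.758 mol is available, so H2 is limiting.
n(Fe2O3) consumed = (1/3) × 7.758 = 2.586 mol; remaining = 5.680 − 2.586 = 3.094 mol
m(Fe2O3) = 3.094 × 159.69 = 494.1 g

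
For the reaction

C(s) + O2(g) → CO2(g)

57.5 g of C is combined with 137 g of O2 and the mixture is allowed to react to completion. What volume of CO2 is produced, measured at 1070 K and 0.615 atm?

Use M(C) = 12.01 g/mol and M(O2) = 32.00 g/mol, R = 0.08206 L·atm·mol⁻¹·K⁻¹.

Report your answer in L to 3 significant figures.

n(C) = 57.5 / 12.01 = 4.788 mol
n(O2) = 137 / 32.00 = 4.281 mol
For 4.788 mol C, stoichiometry requires (1/1) × 4.788 = 4.788 mol O2; 4.281 mol is available, so O2 is limiting.
n(CO2) = (1/1) × 4.281 = 4.281 mol
V(CO2) = nRT/P = 4.281 × 0.08206 × 1070 / 0.615 = 611.2 L

611 L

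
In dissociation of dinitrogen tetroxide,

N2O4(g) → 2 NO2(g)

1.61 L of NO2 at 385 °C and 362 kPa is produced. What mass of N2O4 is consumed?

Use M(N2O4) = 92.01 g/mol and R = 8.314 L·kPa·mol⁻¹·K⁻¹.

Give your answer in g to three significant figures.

n(NO2) = PV/RT = (362 × 1.61) / (8.314 × 658.15) = 0.1065 mol
n(N2O4) = (1/2) × 0.1065 = 0.05325 mol
m(N2O4) = 0.05325 × 92.01 = 4.900 g

4.90 g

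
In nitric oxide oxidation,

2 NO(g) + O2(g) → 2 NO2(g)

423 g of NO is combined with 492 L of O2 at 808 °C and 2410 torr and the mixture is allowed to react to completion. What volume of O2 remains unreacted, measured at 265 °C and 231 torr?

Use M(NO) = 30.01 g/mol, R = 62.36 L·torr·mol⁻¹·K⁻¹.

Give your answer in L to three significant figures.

n(NO) = 423 / 30.01 = 14.10 mol
n(O2) = PV/RT = (2410 × 492) / (62.36 × 1081.15) = 17.59 mol
For 14.10 mol NO, stoichiometry requires (1/2) × 14.10 = 7.050 mol O2; 17.59 mol is available, so NO is limiting.
n(O2) consumed = (1/2) × 14.10 = 7.050 mol; remaining = 17.59 − 7.050 = 10.54 mol
V(O2) = nRT/P = 10.54 × 62.36 × 538.15 / 231 = 1531 L

1530 L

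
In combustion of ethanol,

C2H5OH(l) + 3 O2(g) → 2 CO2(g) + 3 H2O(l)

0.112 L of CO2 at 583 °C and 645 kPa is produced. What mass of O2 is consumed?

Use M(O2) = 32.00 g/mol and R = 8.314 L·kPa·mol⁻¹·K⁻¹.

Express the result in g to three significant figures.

0.487 g

n(CO2) = PV/RT = (645 × 0.112) / (8.314 × 856.15) = 0.01015 mol
n(O2) = (3/2) × 0.01015 = 0.01522 mol
m(O2) = 0.01522 × 32.00 = 0.4870 g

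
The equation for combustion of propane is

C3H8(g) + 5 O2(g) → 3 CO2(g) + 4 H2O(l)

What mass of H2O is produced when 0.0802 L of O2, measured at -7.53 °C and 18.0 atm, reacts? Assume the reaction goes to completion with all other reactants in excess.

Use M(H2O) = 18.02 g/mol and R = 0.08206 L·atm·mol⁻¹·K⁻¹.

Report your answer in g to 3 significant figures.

0.955 g

n(O2) = PV/RT = (18.0 × 0.0802) / (0.08206 × 265.62) = 0.06623 mol
n(H2O) = (4/5) × 0.06623 = 0.05298 mol
m(H2O) = 0.05298 × 18.02 = 0.9547 g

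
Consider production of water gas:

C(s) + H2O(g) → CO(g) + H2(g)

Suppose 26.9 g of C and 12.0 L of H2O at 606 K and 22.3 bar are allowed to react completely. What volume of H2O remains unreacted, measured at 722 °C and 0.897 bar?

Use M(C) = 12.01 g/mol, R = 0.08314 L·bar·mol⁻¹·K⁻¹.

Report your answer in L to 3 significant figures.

n(C) = 26.9 / 12.01 = 2.240 mol
n(H2O) = PV/RT = (22.3 × 12.0) / (0.08314 × 606) = 5.311 mol
For 2.240 mol C, stoichiometry requires (1/1) × 2.240 = 2.240 mol H2O; 5.311 mol is available, so C is limiting.
n(H2O) consumed = (1/1) × 2.240 = 2.240 mol; remaining = 5.311 − 2.240 = 3.071 mol
V(H2O) = nRT/P = 3.071 × 0.08314 × 995.15 / 0.897 = 283.3 L

283 L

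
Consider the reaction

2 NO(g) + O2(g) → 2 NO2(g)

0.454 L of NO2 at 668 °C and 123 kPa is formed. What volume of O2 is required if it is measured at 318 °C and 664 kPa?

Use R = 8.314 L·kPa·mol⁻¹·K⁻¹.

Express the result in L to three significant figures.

n(NO2) = PV/RT = (123 × 0.454) / (8.314 × 941.15) = 0.007137 mol
n(O2) = (1/2) × 0.007137 = 0.003569 mol
V = nRT/P = 0.003569 × 8.314 × 591.15 / 664 = 0.02642 L

0.0264 L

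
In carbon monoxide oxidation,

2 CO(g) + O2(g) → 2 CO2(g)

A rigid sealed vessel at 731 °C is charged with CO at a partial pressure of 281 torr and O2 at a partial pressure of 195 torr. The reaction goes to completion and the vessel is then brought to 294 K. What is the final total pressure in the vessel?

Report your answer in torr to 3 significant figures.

With V and T fixed, P_i ∝ n_i, so the mole ratios apply directly to partial pressures at 731 °C.
P(O2) required for 281 torr of CO = (1/2) × 281 = 140.5 torr; available 195 torr, so CO is limiting.
P(O2) remaining = 195 − (1/2) × 281 = 54.50 torr
P(gaseous products) = (2)/2 × 281 = 281.0 torr
P_total at 731 °C = 54.50 + 281.0 = 335.5 torr
Scaling to 294 K: P = 335.5 × 294/1004.15 = 98.23 torr

98.2 torr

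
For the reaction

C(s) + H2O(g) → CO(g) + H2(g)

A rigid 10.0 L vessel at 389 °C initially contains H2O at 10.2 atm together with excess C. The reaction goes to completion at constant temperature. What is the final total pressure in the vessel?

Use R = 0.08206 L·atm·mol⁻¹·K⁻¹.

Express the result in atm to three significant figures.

Since T and V are fixed, P_final/P_initial = n_final/n_initial = 2/1.
P_final = (2/1) × 10.2 = 20.40 atm

20.4 atm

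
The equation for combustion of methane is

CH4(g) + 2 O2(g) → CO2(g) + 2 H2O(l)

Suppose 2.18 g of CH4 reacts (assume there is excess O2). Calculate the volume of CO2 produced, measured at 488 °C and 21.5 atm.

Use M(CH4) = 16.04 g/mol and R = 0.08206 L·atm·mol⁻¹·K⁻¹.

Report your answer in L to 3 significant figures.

n(CH4) = 2.180 / 16.04 = 0.1359 mol
n(CO2) = (1/1) × 0.1359 = 0.1359 mol
V = nRT/P = 0.1359 × 0.08206 × 761.15 / 21.5 = 0.3948 L

0.395 L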